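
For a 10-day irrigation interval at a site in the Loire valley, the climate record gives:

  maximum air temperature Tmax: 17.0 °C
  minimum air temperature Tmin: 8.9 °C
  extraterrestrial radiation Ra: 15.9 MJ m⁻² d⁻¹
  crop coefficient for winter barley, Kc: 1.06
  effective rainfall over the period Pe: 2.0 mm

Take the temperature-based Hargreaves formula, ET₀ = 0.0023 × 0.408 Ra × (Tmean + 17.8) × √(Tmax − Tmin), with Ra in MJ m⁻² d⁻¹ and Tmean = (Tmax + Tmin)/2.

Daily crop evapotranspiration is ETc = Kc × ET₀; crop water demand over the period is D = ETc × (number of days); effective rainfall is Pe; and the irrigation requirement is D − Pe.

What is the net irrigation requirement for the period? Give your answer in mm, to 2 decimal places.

Tmean = (17.0 + 8.9)/2 = 12.95 °C
0.408 Ra = 0.408 × 15.9 = 6.4872 mm/d equivalent
ET₀ = 0.0023 × 6.4872 × (12.95 + 17.8) × √8.1 = 0.0023 × 6.4872 × 30.75 × 2.8460 = 1.3058 mm/d
ETc = Kc × ET₀ = 1.06 × 1.3058 = 1.3841 mm/d
Crop demand D = ETc × 10 d = 1.3841 × 10 = 13.841 mm
D − Pe = 13.841 − 2.0 = 11.841 mm

11.84 mm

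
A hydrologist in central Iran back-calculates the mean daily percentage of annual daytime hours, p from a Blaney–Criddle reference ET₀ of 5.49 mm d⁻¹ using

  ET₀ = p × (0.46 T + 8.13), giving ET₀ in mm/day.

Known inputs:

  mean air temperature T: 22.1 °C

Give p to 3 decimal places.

p = ET₀ / (0.46 T + 8.13) = 5.49 / (0.46 × 22.1 + 8.13) = 5.49 / 18.296 = 0.3001

0.300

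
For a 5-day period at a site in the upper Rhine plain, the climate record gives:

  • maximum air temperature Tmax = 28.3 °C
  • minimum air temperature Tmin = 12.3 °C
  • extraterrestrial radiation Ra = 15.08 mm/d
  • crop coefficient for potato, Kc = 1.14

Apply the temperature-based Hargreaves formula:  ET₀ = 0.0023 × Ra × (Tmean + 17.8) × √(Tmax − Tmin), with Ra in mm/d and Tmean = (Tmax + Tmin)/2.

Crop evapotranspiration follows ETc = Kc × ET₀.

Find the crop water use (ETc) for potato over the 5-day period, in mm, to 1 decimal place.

Tmean = (28.3 + 12.3)/2 = 20.30 °C
ET₀ = 0.0023 × 15.08 × (20.30 + 17.8) × √16.0 = 0.0023 × 15.08 × 38.10 × 4.0000 = 5.2858 mm/d
ETc = Kc × ET₀ = 1.14 × 5.2858 = 6.0258 mm/d
Over 5 days: 6.0258 × 5 = 30.129 mm

30.1 mm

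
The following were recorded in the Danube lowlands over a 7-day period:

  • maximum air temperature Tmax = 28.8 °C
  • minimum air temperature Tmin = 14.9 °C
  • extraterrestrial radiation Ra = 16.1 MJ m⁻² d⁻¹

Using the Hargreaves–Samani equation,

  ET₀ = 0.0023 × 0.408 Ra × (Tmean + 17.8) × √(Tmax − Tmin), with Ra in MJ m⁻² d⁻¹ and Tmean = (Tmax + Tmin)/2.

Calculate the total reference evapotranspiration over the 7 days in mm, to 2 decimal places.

Tmean = (28.8 + 14.9)/2 = 21.85 °C
0.408 Ra = 0.408 × 16.1 = 6.5688 mm/d equivalent
ET₀ = 0.0023 × 6.5688 × (21.85 + 17.8) × √13.9 = 0.0023 × 6.5688 × 39.65 × 3.7283 = 2.2334 mm/d
Over 7 days: 2.2334 × 7 = 15.634 mm

15.63 mm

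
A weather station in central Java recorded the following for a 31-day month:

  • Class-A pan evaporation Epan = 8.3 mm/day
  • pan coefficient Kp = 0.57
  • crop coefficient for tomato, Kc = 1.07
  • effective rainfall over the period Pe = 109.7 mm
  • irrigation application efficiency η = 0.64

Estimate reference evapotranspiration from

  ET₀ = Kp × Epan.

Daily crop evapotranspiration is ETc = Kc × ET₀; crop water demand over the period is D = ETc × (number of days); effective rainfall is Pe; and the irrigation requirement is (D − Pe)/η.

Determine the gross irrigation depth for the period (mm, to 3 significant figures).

ET₀ = 0.57 × 8.3 = 4.7310 mm/d
ETc = Kc × ET₀ = 1.07 × 4.7310 = 5.0622 mm/d
Crop demand D = ETc × 31 d = 5.0622 × 31 = 156.928 mm
D − Pe = 156.928 − 109.7 = 47.228 mm
Gross irrigation = 47.228 / 0.64 = 73.794 mm

73.8 mm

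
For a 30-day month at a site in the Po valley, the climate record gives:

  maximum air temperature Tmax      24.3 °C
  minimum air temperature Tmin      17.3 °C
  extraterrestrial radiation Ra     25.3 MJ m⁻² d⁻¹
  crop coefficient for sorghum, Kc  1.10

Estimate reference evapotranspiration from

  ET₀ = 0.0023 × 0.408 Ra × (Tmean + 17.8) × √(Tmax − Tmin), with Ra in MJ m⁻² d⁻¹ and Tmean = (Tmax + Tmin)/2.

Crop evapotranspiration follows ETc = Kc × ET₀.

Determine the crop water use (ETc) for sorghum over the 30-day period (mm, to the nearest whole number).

Tmean = (24.3 + 17.3)/2 = 20.80 °C
0.408 Ra = 0.408 × 25.3 = 10.3224 mm/d equivalent
ET₀ = 0.0023 × 10.3224 × (20.80 + 17.8) × √7.0 = 0.0023 × 10.3224 × 38.60 × 2.6458 = 2.4247 mm/d
ETc = Kc × ET₀ = 1.10 × 2.4247 = 2.6672 mm/d
Over 30 days: 2.6672 × 30 = 80.016 mm

80 mm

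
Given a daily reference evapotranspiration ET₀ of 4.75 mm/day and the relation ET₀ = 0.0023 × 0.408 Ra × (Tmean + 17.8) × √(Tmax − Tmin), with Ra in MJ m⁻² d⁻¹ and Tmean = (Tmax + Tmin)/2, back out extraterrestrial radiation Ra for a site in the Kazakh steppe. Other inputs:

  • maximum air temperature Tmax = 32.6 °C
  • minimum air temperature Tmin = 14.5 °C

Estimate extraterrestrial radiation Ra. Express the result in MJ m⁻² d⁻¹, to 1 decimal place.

Tmean = (32.6+14.5)/2 = 23.55 °C; ΔT = 18.1
Ra = ET₀ / [0.0023 × 0.408 × (Tmean+17.8) × √ΔT]
   = 4.75 / (0.0023 × 0.408 × 41.35 × 4.2544) = 28.773 MJ m⁻² d⁻¹

28.8 MJ m⁻² d⁻¹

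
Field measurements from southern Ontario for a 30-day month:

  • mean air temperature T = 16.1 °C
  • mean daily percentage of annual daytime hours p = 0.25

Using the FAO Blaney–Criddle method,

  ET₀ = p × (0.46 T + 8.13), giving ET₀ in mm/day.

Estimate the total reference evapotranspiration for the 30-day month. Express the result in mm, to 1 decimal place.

ET₀ = 0.25 × (0.46 × 16.1 + 8.13) = 0.25 × 15.536 = 3.8840 mm/d
Monthly total = 3.8840 × 30 = 116.520 mm

116.5 mm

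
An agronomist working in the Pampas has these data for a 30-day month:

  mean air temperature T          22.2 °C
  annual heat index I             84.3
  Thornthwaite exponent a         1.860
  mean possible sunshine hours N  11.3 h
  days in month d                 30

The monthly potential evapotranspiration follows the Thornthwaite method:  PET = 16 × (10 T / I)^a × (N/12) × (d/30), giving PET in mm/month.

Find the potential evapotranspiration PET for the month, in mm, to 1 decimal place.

10T/I = 10 × 22.2 / 84.3 = 2.6335
(10T/I)^a = 2.6335^1.860 = 6.0561
Uncorrected PET = 16 × 6.0561 = 96.898 mm
Correction = (N/12)(d/30) = (11.3/12)(30/30) = 0.9417
PET = 96.898 × 0.9417 = 91.249 mm/month

91.2 mm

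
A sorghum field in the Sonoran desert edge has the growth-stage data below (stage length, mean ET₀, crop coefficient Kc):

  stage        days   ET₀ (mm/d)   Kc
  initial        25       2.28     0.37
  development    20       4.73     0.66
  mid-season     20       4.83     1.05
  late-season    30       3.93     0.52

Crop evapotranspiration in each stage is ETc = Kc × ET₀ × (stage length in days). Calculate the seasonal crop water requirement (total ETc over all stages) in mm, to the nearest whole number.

initial: 0.37 × 2.28 × 25 = 21.09 mm
development: 0.66 × 4.73 × 20 = 62.44 mm
mid-season: 1.05 × 4.83 × 20 = 101.43 mm
late-season: 0.52 × 3.93 × 30 = 61.31 mm
Seasonal total = 246.27 mm

246 mm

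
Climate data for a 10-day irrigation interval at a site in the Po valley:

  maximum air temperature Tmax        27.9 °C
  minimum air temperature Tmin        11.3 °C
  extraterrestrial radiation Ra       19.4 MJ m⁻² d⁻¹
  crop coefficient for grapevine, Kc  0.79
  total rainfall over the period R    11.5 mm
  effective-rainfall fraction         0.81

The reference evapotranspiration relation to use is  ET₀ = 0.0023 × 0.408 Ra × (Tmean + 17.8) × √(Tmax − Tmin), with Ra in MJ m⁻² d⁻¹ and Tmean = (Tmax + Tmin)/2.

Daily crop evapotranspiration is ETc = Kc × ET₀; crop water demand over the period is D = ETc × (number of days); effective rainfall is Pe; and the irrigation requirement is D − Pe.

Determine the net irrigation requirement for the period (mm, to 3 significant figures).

Tmean = (27.9 + 11.3)/2 = 19.60 °C
0.408 Ra = 0.408 × 19.4 = 7.9152 mm/d equivalent
ET₀ = 0.0023 × 7.9152 × (19.60 + 17.8) × √16.6 = 0.0023 × 7.9152 × 37.40 × 4.0743 = 2.7741 mm/d
ETc = Kc × ET₀ = 0.79 × 2.7741 = 2.1915 mm/d
Crop demand D = ETc × 10 d = 2.1915 × 10 = 21.915 mm
Pe = 0.81 × 11.5 = 9.315 mm
D − Pe = 21.915 − 9.315 = 12.600 mm

12.6 mm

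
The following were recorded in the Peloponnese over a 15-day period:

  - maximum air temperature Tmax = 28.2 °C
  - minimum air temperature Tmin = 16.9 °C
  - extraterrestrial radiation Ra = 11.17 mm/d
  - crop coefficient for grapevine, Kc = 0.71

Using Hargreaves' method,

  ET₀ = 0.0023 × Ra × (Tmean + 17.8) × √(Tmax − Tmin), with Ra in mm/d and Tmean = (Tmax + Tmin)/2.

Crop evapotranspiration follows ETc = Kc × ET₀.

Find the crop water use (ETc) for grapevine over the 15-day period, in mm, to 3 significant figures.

Tmean = (28.2 + 16.9)/2 = 22.55 °C
ET₀ = 0.0023 × 11.17 × (22.55 + 17.8) × √11.3 = 0.0023 × 11.17 × 40.35 × 3.3615 = 3.4846 mm/d
ETc = Kc × ET₀ = 0.71 × 3.4846 = 2.4741 mm/d
Over 15 days: 2.4741 × 15 = 37.112 mm

37.1 mm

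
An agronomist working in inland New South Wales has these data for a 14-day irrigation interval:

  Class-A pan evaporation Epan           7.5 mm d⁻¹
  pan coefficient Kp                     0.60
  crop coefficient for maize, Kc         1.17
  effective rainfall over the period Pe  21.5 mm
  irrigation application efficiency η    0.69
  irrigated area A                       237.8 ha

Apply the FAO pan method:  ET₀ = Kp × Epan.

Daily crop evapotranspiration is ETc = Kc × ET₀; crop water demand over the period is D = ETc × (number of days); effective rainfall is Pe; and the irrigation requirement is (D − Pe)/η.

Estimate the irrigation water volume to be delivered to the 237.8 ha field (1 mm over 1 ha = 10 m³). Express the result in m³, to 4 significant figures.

ET₀ = 0.60 × 7.5 = 4.5000 mm/d
ETc = Kc × ET₀ = 1.17 × 4.5000 = 5.2650 mm/d
Crop demand D = ETc × 14 d = 5.2650 × 14 = 73.710 mm
D − Pe = 73.710 − 21.5 = 52.210 mm
Gross irrigation = 52.210 / 0.69 = 75.667 mm
Volume = 75.667 mm × 237.8 ha × 10 = 179936.1 m³

179900 m³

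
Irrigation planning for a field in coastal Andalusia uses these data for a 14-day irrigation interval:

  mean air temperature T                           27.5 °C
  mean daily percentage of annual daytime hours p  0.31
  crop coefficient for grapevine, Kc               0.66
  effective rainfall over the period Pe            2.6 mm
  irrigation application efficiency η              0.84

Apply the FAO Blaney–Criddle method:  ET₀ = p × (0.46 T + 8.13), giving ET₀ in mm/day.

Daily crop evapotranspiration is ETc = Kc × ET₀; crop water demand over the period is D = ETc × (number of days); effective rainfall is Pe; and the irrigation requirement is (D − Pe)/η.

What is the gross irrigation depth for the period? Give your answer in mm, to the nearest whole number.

ET₀ = 0.31 × (0.46 × 27.5 + 8.13) = 0.31 × 20.780 = 6.4418 mm/d
ETc = Kc × ET₀ = 0.66 × 6.4418 = 4.2516 mm/d
Crop demand D = ETc × 14 d = 4.2516 × 14 = 59.522 mm
D − Pe = 59.522 − 2.6 = 56.922 mm
Gross irrigation = 56.922 / 0.84 = 67.764 mm

68 mm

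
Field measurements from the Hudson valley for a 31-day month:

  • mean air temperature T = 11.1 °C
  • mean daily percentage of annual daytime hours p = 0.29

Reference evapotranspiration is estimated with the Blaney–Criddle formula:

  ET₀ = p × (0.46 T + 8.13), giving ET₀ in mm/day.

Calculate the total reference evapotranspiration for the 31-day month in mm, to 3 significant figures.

119 mm

ET₀ = 0.29 × (0.46 × 11.1 + 8.13) = 0.29 × 13.236 = 3.8384 mm/d
Monthly total = 3.8384 × 31 = 118.990 mm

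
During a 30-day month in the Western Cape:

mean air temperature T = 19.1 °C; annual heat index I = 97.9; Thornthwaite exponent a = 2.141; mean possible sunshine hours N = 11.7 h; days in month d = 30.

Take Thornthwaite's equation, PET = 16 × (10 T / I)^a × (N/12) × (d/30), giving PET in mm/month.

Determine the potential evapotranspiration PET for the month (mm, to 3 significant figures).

10T/I = 10 × 19.1 / 97.9 = 1.9510
(10T/I)^a = 1.9510^2.141 = 4.1825
Uncorrected PET = 16 × 4.1825 = 66.920 mm
Correction = (N/12)(d/30) = (11.7/12)(30/30) = 0.9750
PET = 66.920 × 0.9750 = 65.247 mm/month

65.2 mm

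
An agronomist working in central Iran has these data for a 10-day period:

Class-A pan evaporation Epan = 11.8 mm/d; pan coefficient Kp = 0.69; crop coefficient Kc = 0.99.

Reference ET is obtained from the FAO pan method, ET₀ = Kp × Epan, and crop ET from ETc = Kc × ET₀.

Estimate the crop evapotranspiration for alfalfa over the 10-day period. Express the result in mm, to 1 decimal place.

ET₀ = 0.69 × 11.8 = 8.1420 mm/d
ETc = Kc × ET₀ = 0.99 × 8.1420 = 8.0606 mm/d
Over 10 days: 8.0606 × 10 = 80.606 mm

80.6 mm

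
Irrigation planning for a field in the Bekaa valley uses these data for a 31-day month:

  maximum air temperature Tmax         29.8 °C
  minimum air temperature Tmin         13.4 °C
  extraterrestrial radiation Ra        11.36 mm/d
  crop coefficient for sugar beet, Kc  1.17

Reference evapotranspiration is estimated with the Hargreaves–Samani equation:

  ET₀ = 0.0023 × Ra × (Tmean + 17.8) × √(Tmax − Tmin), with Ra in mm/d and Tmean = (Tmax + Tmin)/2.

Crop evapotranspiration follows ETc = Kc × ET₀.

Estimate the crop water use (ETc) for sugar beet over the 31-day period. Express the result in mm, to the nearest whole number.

Tmean = (29.8 + 13.4)/2 = 21.60 °C
ET₀ = 0.0023 × 11.36 × (21.60 + 17.8) × √16.4 = 0.0023 × 11.36 × 39.40 × 4.0497 = 4.1689 mm/d
ETc = Kc × ET₀ = 1.17 × 4.1689 = 4.8776 mm/d
Over 31 days: 4.8776 × 31 = 151.206 mm

151 mm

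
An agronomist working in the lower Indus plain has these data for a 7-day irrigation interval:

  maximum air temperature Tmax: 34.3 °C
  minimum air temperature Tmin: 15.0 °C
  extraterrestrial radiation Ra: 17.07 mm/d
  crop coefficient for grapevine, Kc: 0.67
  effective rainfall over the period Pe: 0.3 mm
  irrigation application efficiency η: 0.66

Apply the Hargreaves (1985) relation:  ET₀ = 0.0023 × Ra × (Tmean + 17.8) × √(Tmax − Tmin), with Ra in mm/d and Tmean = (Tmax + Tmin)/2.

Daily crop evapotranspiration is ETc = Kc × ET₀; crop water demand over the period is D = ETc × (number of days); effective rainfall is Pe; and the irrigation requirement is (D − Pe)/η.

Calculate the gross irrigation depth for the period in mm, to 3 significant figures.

51.6 mm

Tmean = (34.3 + 15.0)/2 = 24.65 °C
ET₀ = 0.0023 × 17.07 × (24.65 + 17.8) × √19.3 = 0.0023 × 17.07 × 42.45 × 4.3932 = 7.3218 mm/d
ETc = Kc × ET₀ = 0.67 × 7.3218 = 4.9056 mm/d
Crop demand D = ETc × 7 d = 4.9056 × 7 = 34.339 mm
D − Pe = 34.339 − 0.3 = 34.039 mm
Gross irrigation = 34.039 / 0.66 = 51.574 mm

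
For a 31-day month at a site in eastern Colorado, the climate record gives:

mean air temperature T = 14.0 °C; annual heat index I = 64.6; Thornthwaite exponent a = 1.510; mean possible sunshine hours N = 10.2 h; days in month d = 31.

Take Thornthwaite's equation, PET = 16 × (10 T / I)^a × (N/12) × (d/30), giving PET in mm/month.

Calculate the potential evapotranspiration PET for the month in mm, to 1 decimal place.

45.2 mm

10T/I = 10 × 14.0 / 64.6 = 2.1672
(10T/I)^a = 2.1672^1.510 = 3.2152
Uncorrected PET = 16 × 3.2152 = 51.443 mm
Correction = (N/12)(d/30) = (10.2/12)(31/30) = 0.8783
PET = 51.443 × 0.8783 = 45.182 mm/month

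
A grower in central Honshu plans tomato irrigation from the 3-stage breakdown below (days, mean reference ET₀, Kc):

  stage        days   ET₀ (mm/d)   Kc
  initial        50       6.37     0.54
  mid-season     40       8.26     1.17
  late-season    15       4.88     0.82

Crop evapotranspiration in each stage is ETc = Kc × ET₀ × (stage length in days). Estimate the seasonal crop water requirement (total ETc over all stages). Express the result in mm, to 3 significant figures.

initial: 0.54 × 6.37 × 50 = 171.99 mm
mid-season: 1.17 × 8.26 × 40 = 386.57 mm
late-season: 0.82 × 4.88 × 15 = 60.02 mm
Seasonal total = 618.58 mm

619 mm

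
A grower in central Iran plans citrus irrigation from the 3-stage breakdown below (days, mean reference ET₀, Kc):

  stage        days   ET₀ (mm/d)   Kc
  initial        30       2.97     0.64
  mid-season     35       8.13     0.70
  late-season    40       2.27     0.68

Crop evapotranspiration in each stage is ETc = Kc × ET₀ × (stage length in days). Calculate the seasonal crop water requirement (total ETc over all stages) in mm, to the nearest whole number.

318 mm

initial: 0.64 × 2.97 × 30 = 57.02 mm
mid-season: 0.70 × 8.13 × 35 = 199.19 mm
late-season: 0.68 × 2.27 × 40 = 61.74 mm
Seasonal total = 317.95 mm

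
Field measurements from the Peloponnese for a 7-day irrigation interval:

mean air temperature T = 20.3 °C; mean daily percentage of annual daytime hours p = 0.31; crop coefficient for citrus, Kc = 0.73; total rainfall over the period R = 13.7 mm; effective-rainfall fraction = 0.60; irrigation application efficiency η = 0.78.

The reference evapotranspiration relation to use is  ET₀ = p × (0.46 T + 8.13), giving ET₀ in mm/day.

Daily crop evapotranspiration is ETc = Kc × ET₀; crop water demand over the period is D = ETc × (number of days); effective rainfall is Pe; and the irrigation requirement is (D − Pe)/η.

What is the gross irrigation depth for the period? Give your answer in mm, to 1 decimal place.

ET₀ = 0.31 × (0.46 × 20.3 + 8.13) = 0.31 × 17.468 = 5.4151 mm/d
ETc = Kc × ET₀ = 0.73 × 5.4151 = 3.9530 mm/d
Crop demand D = ETc × 7 d = 3.9530 × 7 = 27.671 mm
Pe = 0.60 × 13.7 = 8.220 mm
D − Pe = 27.671 − 8.220 = 19.451 mm
Gross irrigation = 19.451 / 0.78 = 24.937 mm

24.9 mm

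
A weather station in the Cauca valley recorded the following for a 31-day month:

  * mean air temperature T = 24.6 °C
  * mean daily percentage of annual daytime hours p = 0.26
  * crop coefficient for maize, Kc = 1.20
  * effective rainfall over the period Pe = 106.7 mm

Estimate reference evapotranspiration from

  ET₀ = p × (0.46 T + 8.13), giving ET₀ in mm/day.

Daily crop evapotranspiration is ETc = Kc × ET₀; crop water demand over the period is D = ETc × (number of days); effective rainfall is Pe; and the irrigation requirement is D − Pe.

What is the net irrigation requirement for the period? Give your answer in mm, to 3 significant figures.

81.4 mm

ET₀ = 0.26 × (0.46 × 24.6 + 8.13) = 0.26 × 19.446 = 5.0560 mm/d
ETc = Kc × ET₀ = 1.20 × 5.0560 = 6.0672 mm/d
Crop demand D = ETc × 31 d = 6.0672 × 31 = 188.083 mm
D − Pe = 188.083 − 106.7 = 81.383 mm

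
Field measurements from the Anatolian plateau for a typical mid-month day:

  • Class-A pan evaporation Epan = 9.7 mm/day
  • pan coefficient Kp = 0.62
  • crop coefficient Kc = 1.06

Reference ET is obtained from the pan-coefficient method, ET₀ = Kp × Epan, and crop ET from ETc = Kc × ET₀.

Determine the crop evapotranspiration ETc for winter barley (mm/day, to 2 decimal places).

6.37 mm/day

ET₀ = 0.62 × 9.7 = 6.0140 mm/d
ETc = Kc × ET₀ = 1.06 × 6.0140 = 6.3748 mm/d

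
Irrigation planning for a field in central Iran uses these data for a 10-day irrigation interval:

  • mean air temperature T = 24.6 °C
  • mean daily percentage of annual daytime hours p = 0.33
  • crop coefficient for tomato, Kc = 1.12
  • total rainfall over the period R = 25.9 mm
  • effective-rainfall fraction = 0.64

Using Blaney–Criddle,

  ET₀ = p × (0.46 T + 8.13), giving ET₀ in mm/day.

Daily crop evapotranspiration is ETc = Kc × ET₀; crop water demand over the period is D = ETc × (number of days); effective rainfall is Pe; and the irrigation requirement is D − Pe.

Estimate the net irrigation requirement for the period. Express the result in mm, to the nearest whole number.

ET₀ = 0.33 × (0.46 × 24.6 + 8.13) = 0.33 × 19.446 = 6.4172 mm/d
ETc = Kc × ET₀ = 1.12 × 6.4172 = 7.1873 mm/d
Crop demand D = ETc × 10 d = 7.1873 × 10 = 71.873 mm
Pe = 0.64 × 25.9 = 16.576 mm
D − Pe = 71.873 − 16.576 = 55.297 mm

55 mm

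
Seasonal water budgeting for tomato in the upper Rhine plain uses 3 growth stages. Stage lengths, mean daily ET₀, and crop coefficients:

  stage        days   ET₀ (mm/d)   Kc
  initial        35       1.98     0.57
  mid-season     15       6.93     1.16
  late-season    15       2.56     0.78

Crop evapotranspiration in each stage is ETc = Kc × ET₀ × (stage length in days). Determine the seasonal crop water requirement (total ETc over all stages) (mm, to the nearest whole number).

190 mm

initial: 0.57 × 1.98 × 35 = 39.50 mm
mid-season: 1.16 × 6.93 × 15 = 120.58 mm
late-season: 0.78 × 2.56 × 15 = 29.95 mm
Seasonal total = 190.03 mm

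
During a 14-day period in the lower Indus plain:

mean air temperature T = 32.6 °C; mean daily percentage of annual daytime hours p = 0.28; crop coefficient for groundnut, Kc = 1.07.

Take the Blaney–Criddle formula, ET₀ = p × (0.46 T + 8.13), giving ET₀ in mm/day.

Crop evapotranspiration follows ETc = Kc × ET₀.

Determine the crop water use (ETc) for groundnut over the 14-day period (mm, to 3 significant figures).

97.0 mm

ET₀ = 0.28 × (0.46 × 32.6 + 8.13) = 0.28 × 23.126 = 6.4753 mm/d
ETc = Kc × ET₀ = 1.07 × 6.4753 = 6.9286 mm/d
Over 14 days: 6.9286 × 14 = 97.000 mm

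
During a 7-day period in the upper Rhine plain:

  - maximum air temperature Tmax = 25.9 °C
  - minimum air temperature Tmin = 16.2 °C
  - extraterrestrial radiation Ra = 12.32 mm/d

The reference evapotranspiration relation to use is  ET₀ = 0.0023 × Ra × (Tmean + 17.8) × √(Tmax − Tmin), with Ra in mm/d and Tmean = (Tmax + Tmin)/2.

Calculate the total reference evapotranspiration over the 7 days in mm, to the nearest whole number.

Tmean = (25.9 + 16.2)/2 = 21.05 °C
ET₀ = 0.0023 × 12.32 × (21.05 + 17.8) × √9.7 = 0.0023 × 12.32 × 38.85 × 3.1145 = 3.4286 mm/d
Over 7 days: 3.4286 × 7 = 24.000 mm

24 mm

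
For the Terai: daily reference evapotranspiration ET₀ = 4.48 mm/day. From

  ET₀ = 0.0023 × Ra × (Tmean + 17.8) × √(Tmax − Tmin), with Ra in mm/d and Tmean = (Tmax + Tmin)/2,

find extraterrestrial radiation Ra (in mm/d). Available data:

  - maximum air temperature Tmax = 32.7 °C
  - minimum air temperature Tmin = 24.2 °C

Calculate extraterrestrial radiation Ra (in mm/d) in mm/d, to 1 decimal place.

14.4 mm/d

Tmean = 28.45 °C; √ΔT = 2.9155
Ra = ET₀ / [0.0023 × (Tmean+17.8) × √ΔT] = 4.48 / (0.0023 × 46.25 × 2.9155) = 14.445 mm/d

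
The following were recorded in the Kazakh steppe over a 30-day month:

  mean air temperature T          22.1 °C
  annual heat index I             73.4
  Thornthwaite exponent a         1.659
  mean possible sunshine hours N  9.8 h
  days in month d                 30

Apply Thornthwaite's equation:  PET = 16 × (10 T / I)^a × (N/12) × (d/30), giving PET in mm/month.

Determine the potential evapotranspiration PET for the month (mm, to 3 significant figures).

81.3 mm

10T/I = 10 × 22.1 / 73.4 = 3.0109
(10T/I)^a = 3.0109^1.659 = 6.2253
Uncorrected PET = 16 × 6.2253 = 99.605 mm
Correction = (N/12)(d/30) = (9.8/12)(30/30) = 0.8167
PET = 99.605 × 0.8167 = 81.347 mm/month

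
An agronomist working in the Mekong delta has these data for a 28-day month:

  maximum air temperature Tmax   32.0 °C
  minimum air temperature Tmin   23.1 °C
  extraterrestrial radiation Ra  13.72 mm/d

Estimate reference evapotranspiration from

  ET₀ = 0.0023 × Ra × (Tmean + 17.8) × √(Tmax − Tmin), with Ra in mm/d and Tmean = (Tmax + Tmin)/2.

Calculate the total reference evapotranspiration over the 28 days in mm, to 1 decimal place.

119.5 mm

Tmean = (32.0 + 23.1)/2 = 27.55 °C
ET₀ = 0.0023 × 13.72 × (27.55 + 17.8) × √8.9 = 0.0023 × 13.72 × 45.35 × 2.9833 = 4.2693 mm/d
Over 28 days: 4.2693 × 28 = 119.540 mm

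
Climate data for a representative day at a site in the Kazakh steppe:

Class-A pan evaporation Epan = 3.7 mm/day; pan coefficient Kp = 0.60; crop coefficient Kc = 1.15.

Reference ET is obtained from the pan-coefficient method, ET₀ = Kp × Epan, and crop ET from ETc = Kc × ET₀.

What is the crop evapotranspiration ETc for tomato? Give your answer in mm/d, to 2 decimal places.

2.55 mm/d

ET₀ = 0.60 × 3.7 = 2.2200 mm/d
ETc = Kc × ET₀ = 1.15 × 2.2200 = 2.5530 mm/d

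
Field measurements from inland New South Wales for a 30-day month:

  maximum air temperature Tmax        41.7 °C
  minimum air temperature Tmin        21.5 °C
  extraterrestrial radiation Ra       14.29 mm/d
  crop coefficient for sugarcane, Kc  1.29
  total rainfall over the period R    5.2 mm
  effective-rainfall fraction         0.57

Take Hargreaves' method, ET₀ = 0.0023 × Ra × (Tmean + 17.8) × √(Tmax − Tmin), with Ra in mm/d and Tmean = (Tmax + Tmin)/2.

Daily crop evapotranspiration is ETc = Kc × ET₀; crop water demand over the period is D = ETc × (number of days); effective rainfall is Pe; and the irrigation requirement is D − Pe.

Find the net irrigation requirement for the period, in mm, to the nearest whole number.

279 mm

Tmean = (41.7 + 21.5)/2 = 31.60 °C
ET₀ = 0.0023 × 14.29 × (31.60 + 17.8) × √20.2 = 0.0023 × 14.29 × 49.40 × 4.4944 = 7.2972 mm/d
ETc = Kc × ET₀ = 1.29 × 7.2972 = 9.4134 mm/d
Crop demand D = ETc × 30 d = 9.4134 × 30 = 282.402 mm
Pe = 0.57 × 5.2 = 2.964 mm
D − Pe = 282.402 − 2.964 = 279.438 mm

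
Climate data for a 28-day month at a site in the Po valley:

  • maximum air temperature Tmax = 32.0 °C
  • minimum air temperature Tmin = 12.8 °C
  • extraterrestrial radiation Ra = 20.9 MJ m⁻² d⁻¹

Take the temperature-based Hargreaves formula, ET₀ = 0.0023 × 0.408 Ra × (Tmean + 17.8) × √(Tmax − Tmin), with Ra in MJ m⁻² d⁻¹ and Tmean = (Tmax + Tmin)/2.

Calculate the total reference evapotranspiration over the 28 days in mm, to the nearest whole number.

Tmean = (32.0 + 12.8)/2 = 22.40 °C
0.408 Ra = 0.408 × 20.9 = 8.5272 mm/d equivalent
ET₀ = 0.0023 × 8.5272 × (22.40 + 17.8) × √19.2 = 0.0023 × 8.5272 × 40.20 × 4.3818 = 3.4547 mm/d
Over 28 days: 3.4547 × 28 = 96.732 mm

97 mm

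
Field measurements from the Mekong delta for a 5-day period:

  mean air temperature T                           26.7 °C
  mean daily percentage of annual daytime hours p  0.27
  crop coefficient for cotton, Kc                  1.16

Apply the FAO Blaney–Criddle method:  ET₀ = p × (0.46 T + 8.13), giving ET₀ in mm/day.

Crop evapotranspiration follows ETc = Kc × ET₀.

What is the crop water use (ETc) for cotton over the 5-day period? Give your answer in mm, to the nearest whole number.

32 mm

ET₀ = 0.27 × (0.46 × 26.7 + 8.13) = 0.27 × 20.412 = 5.5112 mm/d
ETc = Kc × ET₀ = 1.16 × 5.5112 = 6.3930 mm/d
Over 5 days: 6.3930 × 5 = 31.965 mm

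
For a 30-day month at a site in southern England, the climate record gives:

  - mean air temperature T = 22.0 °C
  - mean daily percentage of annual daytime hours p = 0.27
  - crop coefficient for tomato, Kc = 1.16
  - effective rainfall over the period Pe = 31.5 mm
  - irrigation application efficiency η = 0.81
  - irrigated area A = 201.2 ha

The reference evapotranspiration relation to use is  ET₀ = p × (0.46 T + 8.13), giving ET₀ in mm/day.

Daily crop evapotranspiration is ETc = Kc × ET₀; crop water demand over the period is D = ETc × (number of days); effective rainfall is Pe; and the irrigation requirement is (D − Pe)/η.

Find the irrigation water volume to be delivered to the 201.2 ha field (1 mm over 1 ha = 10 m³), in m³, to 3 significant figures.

348000 m³

ET₀ = 0.27 × (0.46 × 22.0 + 8.13) = 0.27 × 18.250 = 4.9275 mm/d
ETc = Kc × ET₀ = 1.16 × 4.9275 = 5.7159 mm/d
Crop demand D = ETc × 30 d = 5.7159 × 30 = 171.477 mm
D − Pe = 171.477 − 31.5 = 139.977 mm
Gross irrigation = 139.977 / 0.81 = 172.811 mm
Volume = 172.811 mm × 201.2 ha × 10 = 347695.7 m³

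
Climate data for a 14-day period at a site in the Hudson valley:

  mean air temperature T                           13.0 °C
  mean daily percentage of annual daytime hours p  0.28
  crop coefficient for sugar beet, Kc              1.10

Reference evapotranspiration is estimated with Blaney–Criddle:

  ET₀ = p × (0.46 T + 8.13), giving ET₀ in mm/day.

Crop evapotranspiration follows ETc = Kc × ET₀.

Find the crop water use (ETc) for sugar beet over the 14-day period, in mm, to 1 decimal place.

60.8 mm

ET₀ = 0.28 × (0.46 × 13.0 + 8.13) = 0.28 × 14.110 = 3.9508 mm/d
ETc = Kc × ET₀ = 1.10 × 3.9508 = 4.3459 mm/d
Over 14 days: 4.3459 × 14 = 60.843 mm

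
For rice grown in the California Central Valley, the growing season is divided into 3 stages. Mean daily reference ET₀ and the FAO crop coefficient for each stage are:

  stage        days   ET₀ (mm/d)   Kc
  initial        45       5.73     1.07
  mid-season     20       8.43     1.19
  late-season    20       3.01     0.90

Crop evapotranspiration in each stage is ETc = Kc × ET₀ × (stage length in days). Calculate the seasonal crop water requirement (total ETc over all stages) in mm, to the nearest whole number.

initial: 1.07 × 5.73 × 45 = 275.90 mm
mid-season: 1.19 × 8.43 × 20 = 200.63 mm
late-season: 0.90 × 3.01 × 20 = 54.18 mm
Seasonal total = 530.71 mm

531 mm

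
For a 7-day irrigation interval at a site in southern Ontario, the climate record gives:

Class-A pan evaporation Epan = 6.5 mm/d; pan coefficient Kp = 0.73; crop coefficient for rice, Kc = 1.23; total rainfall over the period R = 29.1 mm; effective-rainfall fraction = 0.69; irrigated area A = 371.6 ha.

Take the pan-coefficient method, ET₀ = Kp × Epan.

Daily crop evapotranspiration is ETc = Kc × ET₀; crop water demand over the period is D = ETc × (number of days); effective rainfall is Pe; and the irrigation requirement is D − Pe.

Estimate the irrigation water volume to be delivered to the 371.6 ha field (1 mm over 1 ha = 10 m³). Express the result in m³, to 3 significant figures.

77200 m³

ET₀ = 0.73 × 6.5 = 4.7450 mm/d
ETc = Kc × ET₀ = 1.23 × 4.7450 = 5.8364 mm/d
Crop demand D = ETc × 7 d = 5.8364 × 7 = 40.855 mm
Pe = 0.69 × 29.1 = 20.079 mm
D − Pe = 40.855 − 20.079 = 20.776 mm
Volume = 20.776 mm × 371.6 ha × 10 = 77203.6 m³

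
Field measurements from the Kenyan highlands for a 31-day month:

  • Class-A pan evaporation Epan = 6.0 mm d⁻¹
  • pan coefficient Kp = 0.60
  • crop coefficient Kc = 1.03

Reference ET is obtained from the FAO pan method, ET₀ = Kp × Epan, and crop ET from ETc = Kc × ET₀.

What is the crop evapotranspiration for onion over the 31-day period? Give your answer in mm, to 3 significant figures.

115 mm

ET₀ = 0.60 × 6.0 = 3.6000 mm/d
ETc = Kc × ET₀ = 1.03 × 3.6000 = 3.7080 mm/d
Over 31 days: 3.7080 × 31 = 114.948 mm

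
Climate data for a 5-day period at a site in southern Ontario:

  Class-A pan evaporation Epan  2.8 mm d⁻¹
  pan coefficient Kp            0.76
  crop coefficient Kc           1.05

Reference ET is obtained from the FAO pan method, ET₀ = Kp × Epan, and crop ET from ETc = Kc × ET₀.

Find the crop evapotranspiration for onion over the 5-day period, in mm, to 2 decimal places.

ET₀ = 0.76 × 2.8 = 2.1280 mm/d
ETc = Kc × ET₀ = 1.05 × 2.1280 = 2.2344 mm/d
Over 5 days: 2.2344 × 5 = 11.172 mm

11.17 mm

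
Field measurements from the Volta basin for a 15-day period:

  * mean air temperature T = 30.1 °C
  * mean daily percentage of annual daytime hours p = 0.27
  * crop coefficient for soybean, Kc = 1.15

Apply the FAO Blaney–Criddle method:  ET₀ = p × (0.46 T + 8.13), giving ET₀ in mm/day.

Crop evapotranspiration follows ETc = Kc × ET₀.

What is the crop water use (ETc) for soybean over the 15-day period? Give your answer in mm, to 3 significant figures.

ET₀ = 0.27 × (0.46 × 30.1 + 8.13) = 0.27 × 21.976 = 5.9335 mm/d
ETc = Kc × ET₀ = 1.15 × 5.9335 = 6.8235 mm/d
Over 15 days: 6.8235 × 15 = 102.353 mm

102 mm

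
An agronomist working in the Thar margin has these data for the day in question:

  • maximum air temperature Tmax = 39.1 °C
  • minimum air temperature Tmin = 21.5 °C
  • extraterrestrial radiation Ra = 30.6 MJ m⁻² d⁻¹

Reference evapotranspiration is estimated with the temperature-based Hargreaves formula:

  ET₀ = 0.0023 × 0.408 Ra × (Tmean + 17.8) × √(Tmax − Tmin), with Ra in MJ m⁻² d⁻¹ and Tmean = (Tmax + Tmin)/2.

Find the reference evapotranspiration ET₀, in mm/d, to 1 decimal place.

5.8 mm/d

Tmean = (39.1 + 21.5)/2 = 30.30 °C
0.408 Ra = 0.408 × 30.6 = 12.4848 mm/d equivalent
ET₀ = 0.0023 × 12.4848 × (30.30 + 17.8) × √17.6 = 0.0023 × 12.4848 × 48.10 × 4.1952 = 5.7944 mm/d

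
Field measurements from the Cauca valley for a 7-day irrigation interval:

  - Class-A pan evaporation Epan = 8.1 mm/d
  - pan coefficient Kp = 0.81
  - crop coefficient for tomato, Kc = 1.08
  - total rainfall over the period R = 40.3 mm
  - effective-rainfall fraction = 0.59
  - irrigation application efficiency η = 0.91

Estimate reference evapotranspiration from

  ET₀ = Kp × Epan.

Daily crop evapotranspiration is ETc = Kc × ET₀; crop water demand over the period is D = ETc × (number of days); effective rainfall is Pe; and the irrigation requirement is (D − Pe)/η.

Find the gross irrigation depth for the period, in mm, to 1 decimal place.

28.4 mm

ET₀ = 0.81 × 8.1 = 6.5610 mm/d
ETc = Kc × ET₀ = 1.08 × 6.5610 = 7.0859 mm/d
Crop demand D = ETc × 7 d = 7.0859 × 7 = 49.601 mm
Pe = 0.59 × 40.3 = 23.777 mm
D − Pe = 49.601 − 23.777 = 25.824 mm
Gross irrigation = 25.824 / 0.91 = 28.378 mm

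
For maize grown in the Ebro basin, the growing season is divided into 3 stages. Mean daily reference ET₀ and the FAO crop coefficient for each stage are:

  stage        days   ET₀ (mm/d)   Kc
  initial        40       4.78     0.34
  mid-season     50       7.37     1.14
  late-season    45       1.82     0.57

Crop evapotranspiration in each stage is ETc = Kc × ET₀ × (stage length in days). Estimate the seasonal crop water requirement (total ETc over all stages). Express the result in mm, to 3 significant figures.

initial: 0.34 × 4.78 × 40 = 65.01 mm
mid-season: 1.14 × 7.37 × 50 = 420.09 mm
late-season: 0.57 × 1.82 × 45 = 46.68 mm
Seasonal total = 531.78 mm

532 mm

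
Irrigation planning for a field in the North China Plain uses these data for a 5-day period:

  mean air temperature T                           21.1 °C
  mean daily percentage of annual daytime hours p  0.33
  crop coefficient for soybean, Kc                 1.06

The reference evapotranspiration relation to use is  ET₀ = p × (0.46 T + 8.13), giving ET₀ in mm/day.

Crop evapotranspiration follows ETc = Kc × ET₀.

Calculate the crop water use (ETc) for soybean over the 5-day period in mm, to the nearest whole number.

ET₀ = 0.33 × (0.46 × 21.1 + 8.13) = 0.33 × 17.836 = 5.8859 mm/d
ETc = Kc × ET₀ = 1.06 × 5.8859 = 6.2391 mm/d
Over 5 days: 6.2391 × 5 = 31.196 mm

31 mm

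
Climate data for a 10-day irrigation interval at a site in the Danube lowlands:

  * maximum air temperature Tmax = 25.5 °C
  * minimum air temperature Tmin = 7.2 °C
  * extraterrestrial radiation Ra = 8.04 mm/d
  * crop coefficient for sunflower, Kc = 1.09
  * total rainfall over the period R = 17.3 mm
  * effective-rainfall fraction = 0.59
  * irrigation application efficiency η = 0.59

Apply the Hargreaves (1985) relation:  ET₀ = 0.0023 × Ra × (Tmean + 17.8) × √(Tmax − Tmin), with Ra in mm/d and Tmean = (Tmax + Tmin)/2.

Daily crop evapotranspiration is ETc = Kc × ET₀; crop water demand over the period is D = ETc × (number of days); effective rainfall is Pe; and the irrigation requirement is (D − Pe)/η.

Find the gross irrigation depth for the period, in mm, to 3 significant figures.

32.6 mm

Tmean = (25.5 + 7.2)/2 = 16.35 °C
ET₀ = 0.0023 × 8.04 × (16.35 + 17.8) × √18.3 = 0.0023 × 8.04 × 34.15 × 4.2778 = 2.7014 mm/d
ETc = Kc × ET₀ = 1.09 × 2.7014 = 2.9445 mm/d
Crop demand D = ETc × 10 d = 2.9445 × 10 = 29.445 mm
Pe = 0.59 × 17.3 = 10.207 mm
D − Pe = 29.445 − 10.207 = 19.238 mm
Gross irrigation = 19.238 / 0.59 = 32.607 mm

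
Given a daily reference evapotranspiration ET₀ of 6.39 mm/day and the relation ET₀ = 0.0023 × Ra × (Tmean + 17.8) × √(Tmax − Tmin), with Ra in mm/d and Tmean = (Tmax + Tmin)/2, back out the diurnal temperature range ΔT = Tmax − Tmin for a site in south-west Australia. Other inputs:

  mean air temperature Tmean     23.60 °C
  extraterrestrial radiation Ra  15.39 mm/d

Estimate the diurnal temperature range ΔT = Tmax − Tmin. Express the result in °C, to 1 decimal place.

√ΔT = ET₀ / [0.0023 × Ra × (Tmean+17.8)] = 6.39 / (0.0023 × 15.39 × 41.40) = 4.3605
ΔT = 4.3605² = 19.014 °C

19.0 °C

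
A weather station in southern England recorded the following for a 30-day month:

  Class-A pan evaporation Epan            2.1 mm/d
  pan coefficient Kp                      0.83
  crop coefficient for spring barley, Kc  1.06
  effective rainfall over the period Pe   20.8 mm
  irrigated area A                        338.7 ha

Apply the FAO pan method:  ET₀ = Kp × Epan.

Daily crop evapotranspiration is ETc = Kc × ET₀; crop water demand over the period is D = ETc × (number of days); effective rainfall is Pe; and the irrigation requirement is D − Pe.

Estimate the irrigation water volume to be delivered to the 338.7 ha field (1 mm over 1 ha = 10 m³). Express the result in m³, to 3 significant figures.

ET₀ = 0.83 × 2.1 = 1.7430 mm/d
ETc = Kc × ET₀ = 1.06 × 1.7430 = 1.8476 mm/d
Crop demand D = ETc × 30 d = 1.8476 × 30 = 55.428 mm
D − Pe = 55.428 − 20.8 = 34.628 mm
Volume = 34.628 mm × 338.7 ha × 10 = 117285.0 m³

117000 m³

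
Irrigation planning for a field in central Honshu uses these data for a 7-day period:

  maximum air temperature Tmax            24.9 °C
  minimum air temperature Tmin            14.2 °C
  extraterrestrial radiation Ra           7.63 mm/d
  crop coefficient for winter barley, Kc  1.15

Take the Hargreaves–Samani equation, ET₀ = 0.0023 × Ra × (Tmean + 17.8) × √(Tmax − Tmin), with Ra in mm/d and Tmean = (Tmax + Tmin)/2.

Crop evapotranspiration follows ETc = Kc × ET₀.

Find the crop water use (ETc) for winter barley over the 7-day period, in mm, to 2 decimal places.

Tmean = (24.9 + 14.2)/2 = 19.55 °C
ET₀ = 0.0023 × 7.63 × (19.55 + 17.8) × √10.7 = 0.0023 × 7.63 × 37.35 × 3.2711 = 2.1441 mm/d
ETc = Kc × ET₀ = 1.15 × 2.1441 = 2.4657 mm/d
Over 7 days: 2.4657 × 7 = 17.260 mm

17.26 mm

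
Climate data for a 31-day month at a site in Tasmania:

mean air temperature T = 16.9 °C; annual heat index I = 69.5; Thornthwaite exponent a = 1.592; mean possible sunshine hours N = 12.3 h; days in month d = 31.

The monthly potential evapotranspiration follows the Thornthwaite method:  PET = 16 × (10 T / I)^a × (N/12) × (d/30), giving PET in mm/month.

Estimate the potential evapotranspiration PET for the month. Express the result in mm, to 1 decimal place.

69.7 mm

10T/I = 10 × 16.9 / 69.5 = 2.4317
(10T/I)^a = 2.4317^1.592 = 4.1150
Uncorrected PET = 16 × 4.1150 = 65.840 mm
Correction = (N/12)(d/30) = (12.3/12)(31/30) = 1.0592
PET = 65.840 × 1.0592 = 69.738 mm/month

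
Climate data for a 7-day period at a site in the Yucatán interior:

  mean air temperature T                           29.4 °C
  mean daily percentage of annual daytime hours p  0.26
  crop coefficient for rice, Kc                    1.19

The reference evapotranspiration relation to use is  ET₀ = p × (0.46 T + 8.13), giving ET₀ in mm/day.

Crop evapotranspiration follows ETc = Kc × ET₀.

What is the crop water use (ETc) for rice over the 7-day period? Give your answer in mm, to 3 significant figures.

46.9 mm

ET₀ = 0.26 × (0.46 × 29.4 + 8.13) = 0.26 × 21.654 = 5.6300 mm/d
ETc = Kc × ET₀ = 1.19 × 5.6300 = 6.6997 mm/d
Over 7 days: 6.6997 × 7 = 46.898 mm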